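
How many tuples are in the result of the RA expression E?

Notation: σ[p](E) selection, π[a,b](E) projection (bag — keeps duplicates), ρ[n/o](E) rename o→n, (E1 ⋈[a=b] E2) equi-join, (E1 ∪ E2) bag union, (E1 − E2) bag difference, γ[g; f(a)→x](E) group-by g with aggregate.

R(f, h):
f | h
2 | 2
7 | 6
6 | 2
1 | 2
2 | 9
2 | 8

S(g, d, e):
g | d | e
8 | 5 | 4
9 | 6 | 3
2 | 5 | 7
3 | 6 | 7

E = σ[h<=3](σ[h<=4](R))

Subexpression sizes:
  R → 6
  σ[h<=4](R) → 3
  σ[h<=3](σ[h<=4](R)) → 3

|E| = 3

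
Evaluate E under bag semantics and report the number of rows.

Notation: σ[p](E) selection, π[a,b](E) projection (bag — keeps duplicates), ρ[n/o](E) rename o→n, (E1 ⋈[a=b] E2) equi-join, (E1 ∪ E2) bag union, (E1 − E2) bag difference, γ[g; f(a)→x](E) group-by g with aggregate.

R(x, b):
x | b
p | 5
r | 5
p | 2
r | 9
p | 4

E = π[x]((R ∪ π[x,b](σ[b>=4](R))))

Subexpression sizes:
  R → 5
  R → 5
  σ[b>=4](R) → 4
  π[x,b](σ[b>=4](R)) → 4
  (R ∪ π[x,b](σ[b>=4](R))) → 9
  π[x]((R ∪ π[x,b](σ[b>=4](R)))) → 9

|E| = 9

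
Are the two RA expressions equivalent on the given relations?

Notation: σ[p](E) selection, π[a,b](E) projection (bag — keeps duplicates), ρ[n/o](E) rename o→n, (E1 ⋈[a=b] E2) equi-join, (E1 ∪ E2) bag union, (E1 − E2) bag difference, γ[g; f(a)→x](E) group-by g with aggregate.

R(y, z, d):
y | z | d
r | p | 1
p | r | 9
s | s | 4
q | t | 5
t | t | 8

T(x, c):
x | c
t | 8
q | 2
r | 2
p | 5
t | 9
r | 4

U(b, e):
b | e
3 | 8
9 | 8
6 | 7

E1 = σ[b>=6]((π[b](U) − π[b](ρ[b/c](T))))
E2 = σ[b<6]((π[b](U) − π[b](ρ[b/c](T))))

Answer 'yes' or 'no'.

E1 subexpression sizes:
  U → 3
  π[b](U) → 3
  T → 6
  ρ[b/c](T) → 6
  π[b](ρ[b/c](T)) → 6
  (π[b](U) − π[b](ρ[b/c](T))) → 2
  σ[b>=6]((π[b](U) − π[b](ρ[b/c](T)))) → 1
E2 subexpression sizes:
  U → 3
  π[b](U) → 3
  T → 6
  ρ[b/c](T) → 6
  π[b](ρ[b/c](T)) → 6
  (π[b](U) − π[b](ρ[b/c](T))) → 2
  σ[b<6]((π[b](U) − π[b](ρ[b/c](T)))) → 1

E1 result:
b
6
E2 result:
b
3
Witness: (6,) appears 1× in E1 but 0× in E2.

no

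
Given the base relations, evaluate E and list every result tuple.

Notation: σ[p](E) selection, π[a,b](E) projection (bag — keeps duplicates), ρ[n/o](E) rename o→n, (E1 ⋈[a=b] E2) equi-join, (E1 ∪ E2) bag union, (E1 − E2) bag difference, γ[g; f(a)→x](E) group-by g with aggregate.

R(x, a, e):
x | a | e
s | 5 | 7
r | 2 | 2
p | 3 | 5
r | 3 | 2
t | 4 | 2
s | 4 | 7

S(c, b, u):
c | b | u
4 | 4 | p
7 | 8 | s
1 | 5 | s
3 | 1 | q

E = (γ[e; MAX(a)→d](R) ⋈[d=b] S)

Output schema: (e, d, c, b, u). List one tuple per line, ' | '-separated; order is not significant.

Subexpression sizes:
  R → 6
  γ[e; MAX(a)→d](R) → 3
  S → 4
  (γ[e; MAX(a)→d](R) ⋈[d=b] S) → 2

== RESULT ==
e | d | c | b | u
2 | 4 | 4 | 4 | p
7 | 5 | 1 | 5 | s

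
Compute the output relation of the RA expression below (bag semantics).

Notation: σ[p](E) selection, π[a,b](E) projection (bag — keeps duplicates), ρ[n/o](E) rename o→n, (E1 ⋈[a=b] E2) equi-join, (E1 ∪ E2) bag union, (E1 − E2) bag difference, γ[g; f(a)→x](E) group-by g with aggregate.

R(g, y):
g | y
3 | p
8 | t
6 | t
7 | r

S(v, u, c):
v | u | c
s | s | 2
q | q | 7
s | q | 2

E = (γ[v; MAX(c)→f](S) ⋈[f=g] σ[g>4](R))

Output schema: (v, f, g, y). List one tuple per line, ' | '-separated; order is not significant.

Subexpression sizes:
  S → 3
  γ[v; MAX(c)→f](S) → 2
  R → 4
  σ[g>4](R) → 3
  (γ[v; MAX(c)→f](S) ⋈[f=g] σ[g>4](R)) → 1

== RESULT ==
v | f | g | y
q | 7 | 7 | r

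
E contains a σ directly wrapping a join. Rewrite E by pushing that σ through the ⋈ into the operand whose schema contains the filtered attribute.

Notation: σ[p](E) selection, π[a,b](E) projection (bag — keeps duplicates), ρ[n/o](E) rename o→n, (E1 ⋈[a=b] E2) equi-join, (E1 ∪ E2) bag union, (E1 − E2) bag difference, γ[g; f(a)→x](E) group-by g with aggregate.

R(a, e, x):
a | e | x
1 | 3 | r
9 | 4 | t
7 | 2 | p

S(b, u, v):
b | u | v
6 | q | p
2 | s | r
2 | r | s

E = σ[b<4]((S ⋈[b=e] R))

σ filters on b, owned by the left side.
E' = (σ[b<4](S) ⋈[b=e] R)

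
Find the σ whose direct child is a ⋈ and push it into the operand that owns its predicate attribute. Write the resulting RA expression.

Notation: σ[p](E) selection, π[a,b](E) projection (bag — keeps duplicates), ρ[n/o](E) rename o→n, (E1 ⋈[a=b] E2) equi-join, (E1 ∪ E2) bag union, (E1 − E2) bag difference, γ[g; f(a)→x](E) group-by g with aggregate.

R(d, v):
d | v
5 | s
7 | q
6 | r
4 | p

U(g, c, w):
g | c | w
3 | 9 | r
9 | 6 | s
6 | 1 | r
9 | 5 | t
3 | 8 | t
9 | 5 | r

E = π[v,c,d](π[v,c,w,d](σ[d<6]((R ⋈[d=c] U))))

σ filters on d, owned by the left side.
E' = π[v,c,d](π[v,c,w,d]((σ[d<6](R) ⋈[d=c] U)))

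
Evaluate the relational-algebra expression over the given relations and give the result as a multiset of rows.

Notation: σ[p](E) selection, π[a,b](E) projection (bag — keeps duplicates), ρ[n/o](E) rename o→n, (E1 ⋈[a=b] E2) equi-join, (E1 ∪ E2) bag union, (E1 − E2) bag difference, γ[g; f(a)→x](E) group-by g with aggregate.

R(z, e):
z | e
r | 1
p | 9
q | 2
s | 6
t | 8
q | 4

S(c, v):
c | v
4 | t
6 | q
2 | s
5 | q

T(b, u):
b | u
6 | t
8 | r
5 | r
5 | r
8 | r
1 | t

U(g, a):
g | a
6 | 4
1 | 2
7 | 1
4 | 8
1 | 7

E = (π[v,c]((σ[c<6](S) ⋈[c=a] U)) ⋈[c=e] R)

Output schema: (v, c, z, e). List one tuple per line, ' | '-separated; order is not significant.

Stepwise |·|:
  S → 4
  σ[c<6](S) → 3
  U → 5
  (σ[c<6](S) ⋈[c=a] U) → 2
  π[v,c]((σ[c<6](S) ⋈[c=a] U)) → 2
  R → 6
  (π[v,c]((σ[c<6](S) ⋈[c=a] U)) ⋈[c=e] R) → 2

== RESULT ==
v | c | z | e
s | 2 | q | 2
t | 4 | q | 4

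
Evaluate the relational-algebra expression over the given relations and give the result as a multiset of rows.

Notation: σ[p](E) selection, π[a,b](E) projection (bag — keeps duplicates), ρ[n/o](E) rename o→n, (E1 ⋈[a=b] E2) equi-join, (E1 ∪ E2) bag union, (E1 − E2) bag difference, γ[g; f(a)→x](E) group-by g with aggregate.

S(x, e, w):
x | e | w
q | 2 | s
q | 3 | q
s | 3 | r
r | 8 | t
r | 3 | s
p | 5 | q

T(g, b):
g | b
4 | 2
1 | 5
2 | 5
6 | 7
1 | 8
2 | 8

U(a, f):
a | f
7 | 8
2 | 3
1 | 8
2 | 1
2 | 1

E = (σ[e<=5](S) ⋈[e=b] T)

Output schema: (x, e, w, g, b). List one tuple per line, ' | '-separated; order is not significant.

Stepwise |·|:
  S → 6
  σ[e<=5](S) → 5
  T → 6
  (σ[e<=5](S) ⋈[e=b] T) → 3

== RESULT ==
x | e | w | g | b
p | 5 | q | 1 | 5
p | 5 | q | 2 | 5
q | 2 | s | 4 | 2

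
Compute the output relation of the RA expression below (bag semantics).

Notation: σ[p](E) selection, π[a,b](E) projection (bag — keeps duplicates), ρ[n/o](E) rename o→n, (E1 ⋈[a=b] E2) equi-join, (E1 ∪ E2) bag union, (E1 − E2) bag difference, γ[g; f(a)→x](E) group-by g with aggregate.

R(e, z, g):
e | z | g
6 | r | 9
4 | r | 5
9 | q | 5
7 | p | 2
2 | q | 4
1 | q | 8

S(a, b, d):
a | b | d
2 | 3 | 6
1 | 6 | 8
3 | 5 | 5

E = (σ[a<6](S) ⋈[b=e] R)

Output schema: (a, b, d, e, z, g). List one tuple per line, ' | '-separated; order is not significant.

Per-node cardinality:
  S → 3
  σ[a<6](S) → 3
  R → 6
  (σ[a<6](S) ⋈[b=e] R) → 1

== RESULT ==
a | b | d | e | z | g
1 | 6 | 8 | 6 | r | 9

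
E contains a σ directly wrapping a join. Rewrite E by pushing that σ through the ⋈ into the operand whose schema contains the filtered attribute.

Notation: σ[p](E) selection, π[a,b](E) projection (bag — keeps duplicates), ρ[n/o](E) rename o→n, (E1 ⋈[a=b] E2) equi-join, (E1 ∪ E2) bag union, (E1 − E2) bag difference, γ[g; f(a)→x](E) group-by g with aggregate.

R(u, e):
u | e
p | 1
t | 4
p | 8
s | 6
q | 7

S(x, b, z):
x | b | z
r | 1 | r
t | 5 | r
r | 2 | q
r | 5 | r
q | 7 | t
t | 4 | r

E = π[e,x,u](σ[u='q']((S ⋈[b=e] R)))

σ filters on u, owned by the right side.
E' = π[e,x,u]((S ⋈[b=e] σ[u='q'](R)))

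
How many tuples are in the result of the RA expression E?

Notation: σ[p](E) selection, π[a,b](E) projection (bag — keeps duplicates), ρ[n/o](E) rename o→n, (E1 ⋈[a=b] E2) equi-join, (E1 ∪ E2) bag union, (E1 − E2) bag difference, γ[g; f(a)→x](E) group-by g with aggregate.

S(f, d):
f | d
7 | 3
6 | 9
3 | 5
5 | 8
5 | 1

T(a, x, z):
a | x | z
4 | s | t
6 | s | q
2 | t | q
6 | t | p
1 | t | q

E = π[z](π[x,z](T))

Subexpression sizes:
  T → 5
  π[x,z](T) → 5
  π[z](π[x,z](T)) → 5

|E| = 5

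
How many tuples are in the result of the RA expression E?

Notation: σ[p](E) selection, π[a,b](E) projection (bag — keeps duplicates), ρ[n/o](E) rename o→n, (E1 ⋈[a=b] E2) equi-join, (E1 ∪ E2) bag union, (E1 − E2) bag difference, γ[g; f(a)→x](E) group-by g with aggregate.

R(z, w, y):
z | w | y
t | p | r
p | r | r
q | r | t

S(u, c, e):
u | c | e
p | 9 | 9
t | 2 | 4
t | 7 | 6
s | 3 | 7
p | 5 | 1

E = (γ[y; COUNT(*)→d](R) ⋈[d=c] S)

Stepwise |·|:
  R → 3
  γ[y; COUNT(*)→d](R) → 2
  S → 5
  (γ[y; COUNT(*)→d](R) ⋈[d=c] S) → 1

|E| = 1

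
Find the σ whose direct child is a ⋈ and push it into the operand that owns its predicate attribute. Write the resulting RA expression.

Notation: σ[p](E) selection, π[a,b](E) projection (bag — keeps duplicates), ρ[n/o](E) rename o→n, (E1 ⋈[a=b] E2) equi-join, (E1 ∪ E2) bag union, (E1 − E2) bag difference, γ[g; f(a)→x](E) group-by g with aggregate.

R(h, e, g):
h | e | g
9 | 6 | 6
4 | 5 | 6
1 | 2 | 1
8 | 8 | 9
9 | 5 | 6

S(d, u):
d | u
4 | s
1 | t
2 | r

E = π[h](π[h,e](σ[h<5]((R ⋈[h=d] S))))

σ filters on h, owned by the left side.
E' = π[h](π[h,e]((σ[h<5](R) ⋈[h=d] S)))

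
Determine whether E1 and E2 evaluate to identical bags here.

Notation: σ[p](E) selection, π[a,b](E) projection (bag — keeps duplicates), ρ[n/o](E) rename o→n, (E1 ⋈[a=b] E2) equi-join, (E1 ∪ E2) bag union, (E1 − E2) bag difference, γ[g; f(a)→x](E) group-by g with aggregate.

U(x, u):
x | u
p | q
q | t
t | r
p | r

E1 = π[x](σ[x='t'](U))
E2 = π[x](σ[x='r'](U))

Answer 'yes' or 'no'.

E1 subexpression sizes:
  U → 4
  σ[x='t'](U) → 1
  π[x](σ[x='t'](U)) → 1
E2 subexpression sizes:
  U → 4
  σ[x='r'](U) → 0
  π[x](σ[x='r'](U)) → 0

E1 result:
x
t
E2 result:
x
(0 rows)
Witness: ('t',) appears 1× in E1 but 0× in E2.

no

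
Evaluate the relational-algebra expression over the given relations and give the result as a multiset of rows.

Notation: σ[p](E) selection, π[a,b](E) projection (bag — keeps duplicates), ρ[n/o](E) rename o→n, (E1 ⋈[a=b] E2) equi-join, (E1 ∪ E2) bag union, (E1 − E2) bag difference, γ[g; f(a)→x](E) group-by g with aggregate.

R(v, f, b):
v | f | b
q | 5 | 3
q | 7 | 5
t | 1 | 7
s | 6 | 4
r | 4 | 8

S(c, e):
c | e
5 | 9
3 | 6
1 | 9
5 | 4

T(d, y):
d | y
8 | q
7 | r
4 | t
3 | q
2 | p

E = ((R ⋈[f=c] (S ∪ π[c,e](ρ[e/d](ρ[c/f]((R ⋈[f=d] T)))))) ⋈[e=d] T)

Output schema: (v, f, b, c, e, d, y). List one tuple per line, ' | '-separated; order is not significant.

Row counts bottom-up:
  R → 5
  S → 4
  R → 5
  T → 5
  (R ⋈[f=d] T) → 2
  ρ[c/f]((R ⋈[f=d] T)) → 2
  ρ[e/d](ρ[c/f]((R ⋈[f=d] T))) → 2
  π[c,e](ρ[e/d](ρ[c/f]((R ⋈[f=d] T)))) → 2
  (S ∪ π[c,e](ρ[e/d](ρ[c/f]((R ⋈[f=d] T))))) → 6
  (R ⋈[f=c] (S ∪ π[c,e](ρ[e/d](ρ[c/f]((R ⋈[f=d] T)))))) → 5
  T → 5
  ((R ⋈[f=c] (S ∪ π[c,e](ρ[e/d](ρ[c/f]((R ⋈[f=d] T)))))) ⋈[e=d] T) → 3

== RESULT ==
v | f | b | c | e | d | y
q | 5 | 3 | 5 | 4 | 4 | t
q | 7 | 5 | 7 | 7 | 7 | r
r | 4 | 8 | 4 | 4 | 4 | t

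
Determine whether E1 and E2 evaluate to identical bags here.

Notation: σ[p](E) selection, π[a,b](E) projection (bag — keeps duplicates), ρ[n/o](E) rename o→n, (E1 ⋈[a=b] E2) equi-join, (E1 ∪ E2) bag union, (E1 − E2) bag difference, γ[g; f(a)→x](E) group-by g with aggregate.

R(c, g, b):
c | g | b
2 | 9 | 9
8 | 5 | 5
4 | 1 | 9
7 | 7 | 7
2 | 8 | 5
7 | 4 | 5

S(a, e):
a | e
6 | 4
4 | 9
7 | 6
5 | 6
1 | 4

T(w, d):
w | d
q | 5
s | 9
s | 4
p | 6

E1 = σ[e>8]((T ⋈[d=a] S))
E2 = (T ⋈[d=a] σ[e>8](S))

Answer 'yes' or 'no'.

E1 stepwise |·|:
  T → 4
  S → 5
  (T ⋈[d=a] S) → 3
  σ[e>8]((T ⋈[d=a] S)) → 1
E2 stepwise |·|:
  T → 4
  S → 5
  σ[e>8](S) → 1
  (T ⋈[d=a] σ[e>8](S)) → 1

E1 and E2 produce the same multiset:
w | d | a | e
s | 4 | 4 | 9

yes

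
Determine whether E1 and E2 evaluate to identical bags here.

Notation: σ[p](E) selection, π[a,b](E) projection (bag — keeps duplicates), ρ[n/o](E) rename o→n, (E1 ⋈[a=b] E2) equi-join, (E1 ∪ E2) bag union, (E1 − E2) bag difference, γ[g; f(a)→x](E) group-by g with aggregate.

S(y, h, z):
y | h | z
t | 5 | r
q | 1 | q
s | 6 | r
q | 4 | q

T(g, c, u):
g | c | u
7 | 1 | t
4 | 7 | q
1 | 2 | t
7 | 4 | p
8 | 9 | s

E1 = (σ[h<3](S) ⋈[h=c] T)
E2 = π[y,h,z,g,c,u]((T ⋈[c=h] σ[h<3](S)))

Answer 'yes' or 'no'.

E1 subexpression sizes:
  S → 4
  σ[h<3](S) → 1
  T → 5
  (σ[h<3](S) ⋈[h=c] T) → 1
E2 subexpression sizes:
  T → 5
  S → 4
  σ[h<3](S) → 1
  (T ⋈[c=h] σ[h<3](S)) → 1
  π[y,h,z,g,c,u]((T ⋈[c=h] σ[h<3](S))) → 1

E1 and E2 produce the same multiset:
y | h | z | g | c | u
q | 1 | q | 7 | 1 | t

yes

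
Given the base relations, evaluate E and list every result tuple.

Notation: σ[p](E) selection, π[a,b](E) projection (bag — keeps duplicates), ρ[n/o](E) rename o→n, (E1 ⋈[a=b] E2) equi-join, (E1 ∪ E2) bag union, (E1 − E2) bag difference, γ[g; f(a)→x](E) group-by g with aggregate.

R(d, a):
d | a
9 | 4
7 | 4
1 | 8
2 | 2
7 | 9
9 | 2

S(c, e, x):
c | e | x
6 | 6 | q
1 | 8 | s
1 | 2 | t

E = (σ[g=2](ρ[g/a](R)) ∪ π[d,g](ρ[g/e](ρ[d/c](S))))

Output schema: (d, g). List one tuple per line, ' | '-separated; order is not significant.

Per-node cardinality:
  R → 6
  ρ[g/a](R) → 6
  σ[g=2](ρ[g/a](R)) → 2
  S → 3
  ρ[d/c](S) → 3
  ρ[g/e](ρ[d/c](S)) → 3
  π[d,g](ρ[g/e](ρ[d/c](S))) → 3
  (σ[g=2](ρ[g/a](R)) ∪ π[d,g](ρ[g/e](ρ[d/c](S)))) → 5

== RESULT ==
d | g
1 | 2
1 | 8
2 | 2
6 | 6
9 | 2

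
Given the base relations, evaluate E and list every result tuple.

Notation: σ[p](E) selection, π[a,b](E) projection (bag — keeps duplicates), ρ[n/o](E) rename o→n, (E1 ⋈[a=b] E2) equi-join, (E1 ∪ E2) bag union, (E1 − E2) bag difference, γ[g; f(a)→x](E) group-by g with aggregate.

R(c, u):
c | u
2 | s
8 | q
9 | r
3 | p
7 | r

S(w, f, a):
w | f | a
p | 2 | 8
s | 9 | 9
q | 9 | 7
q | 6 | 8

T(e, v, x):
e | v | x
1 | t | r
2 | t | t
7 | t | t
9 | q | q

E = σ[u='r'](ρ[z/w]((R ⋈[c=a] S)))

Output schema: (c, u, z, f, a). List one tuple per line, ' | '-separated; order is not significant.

Per-node cardinality:
  R → 5
  S → 4
  (R ⋈[c=a] S) → 4
  ρ[z/w]((R ⋈[c=a] S)) → 4
  σ[u='r'](ρ[z/w]((R ⋈[c=a] S))) → 2

== RESULT ==
c | u | z | f | a
7 | r | q | 9 | 7
9 | r | s | 9 | 9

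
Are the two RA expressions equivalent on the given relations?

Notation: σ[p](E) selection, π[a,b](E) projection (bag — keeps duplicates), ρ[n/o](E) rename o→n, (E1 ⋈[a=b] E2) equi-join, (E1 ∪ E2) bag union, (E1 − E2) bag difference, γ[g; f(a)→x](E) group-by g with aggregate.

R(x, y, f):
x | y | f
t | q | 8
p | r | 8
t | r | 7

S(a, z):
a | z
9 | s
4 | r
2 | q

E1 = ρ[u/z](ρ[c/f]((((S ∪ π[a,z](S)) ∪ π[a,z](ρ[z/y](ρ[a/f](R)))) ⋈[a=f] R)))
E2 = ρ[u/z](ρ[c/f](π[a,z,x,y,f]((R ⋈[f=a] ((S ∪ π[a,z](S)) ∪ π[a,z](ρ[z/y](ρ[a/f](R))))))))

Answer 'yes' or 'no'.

E1 subexpression sizes:
  S → 3
  S → 3
  π[a,z](S) → 3
  (S ∪ π[a,z](S)) → 6
  R → 3
  ρ[a/f](R) → 3
  ρ[z/y](ρ[a/f](R)) → 3
  π[a,z](ρ[z/y](ρ[a/f](R))) → 3
  ((S ∪ π[a,z](S)) ∪ π[a,z](ρ[z/y](ρ[a/f](R)))) → 9
  R → 3
  (((S ∪ π[a,z](S)) ∪ π[a,z](ρ[z/y](ρ[a/f](R)))) ⋈[a=f] R) → 5
  ρ[c/f]((((S ∪ π[a,z](S)) ∪ π[a,z](ρ[z/y](ρ[a/f](R)))) ⋈[a=f] R)) → 5
  ρ[u/z](ρ[c/f]((((S ∪ π[a,z](S)) ∪ π[a,z](ρ[z/y](ρ[a/f](R)))) ⋈[a=f] R))) → 5
E2 subexpression sizes:
  R → 3
  S → 3
  S → 3
  π[a,z](S) → 3
  (S ∪ π[a,z](S)) → 6
  R → 3
  ρ[a/f](R) → 3
  ρ[z/y](ρ[a/f](R)) → 3
  π[a,z](ρ[z/y](ρ[a/f](R))) → 3
  ((S ∪ π[a,z](S)) ∪ π[a,z](ρ[z/y](ρ[a/f](R)))) → 9
  (R ⋈[f=a] ((S ∪ π[a,z](S)) ∪ π[a,z](ρ[z/y](ρ[a/f](R))))) → 5
  π[a,z,x,y,f]((R ⋈[f=a] ((S ∪ π[a,z](S)) ∪ π[a,z](ρ[z/y](ρ[a/f](R)))))) → 5
  ρ[c/f](π[a,z,x,y,f]((R ⋈[f=a] ((S ∪ π[a,z](S)) ∪ π[a,z](ρ[z/y](ρ[a/f](R))))))) → 5
  ρ[u/z](ρ[c/f](π[a,z,x,y,f]((R ⋈[f=a] ((S ∪ π[a,z](S)) ∪ π[a,z](ρ[z/y](ρ[a/f](R)))))))) → 5

E1 and E2 produce the same multiset:
a | u | x | y | c
7 | r | t | r | 7
8 | q | p | r | 8
8 | q | t | q | 8
8 | r | p | r | 8
8 | r | t | q | 8

yes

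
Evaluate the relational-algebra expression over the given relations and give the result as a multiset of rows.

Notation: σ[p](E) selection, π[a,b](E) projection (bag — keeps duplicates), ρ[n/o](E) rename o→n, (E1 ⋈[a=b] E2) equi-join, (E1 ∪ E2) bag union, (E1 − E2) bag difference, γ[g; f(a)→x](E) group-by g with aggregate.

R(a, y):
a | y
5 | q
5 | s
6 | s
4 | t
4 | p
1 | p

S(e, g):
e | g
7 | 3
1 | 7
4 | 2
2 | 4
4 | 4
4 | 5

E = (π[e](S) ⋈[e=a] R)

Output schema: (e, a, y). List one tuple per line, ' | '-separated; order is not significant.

Per-node cardinality:
  S → 6
  π[e](S) → 6
  R → 6
  (π[e](S) ⋈[e=a] R) → 7

== RESULT ==
e | a | y
1 | 1 | p
4 | 4 | p
4 | 4 | p
4 | 4 | p
4 | 4 | t
4 | 4 | t
4 | 4 | t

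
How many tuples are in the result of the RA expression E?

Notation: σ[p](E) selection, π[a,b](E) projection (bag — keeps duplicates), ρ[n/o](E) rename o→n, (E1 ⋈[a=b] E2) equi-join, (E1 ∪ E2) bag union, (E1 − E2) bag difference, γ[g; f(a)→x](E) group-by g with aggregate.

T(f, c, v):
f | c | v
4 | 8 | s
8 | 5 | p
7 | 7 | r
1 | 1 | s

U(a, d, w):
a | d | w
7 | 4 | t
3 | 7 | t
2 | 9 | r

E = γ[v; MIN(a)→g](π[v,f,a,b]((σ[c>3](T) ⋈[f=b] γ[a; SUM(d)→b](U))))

Row counts bottom-up:
  T → 4
  σ[c>3](T) → 3
  U → 3
  γ[a; SUM(d)→b](U) → 3
  (σ[c>3](T) ⋈[f=b] γ[a; SUM(d)→b](U)) → 2
  π[v,f,a,b]((σ[c>3](T) ⋈[f=b] γ[a; SUM(d)→b](U))) → 2
  γ[v; MIN(a)→g](π[v,f,a,b]((σ[c>3](T) ⋈[f=b] γ[a; SUM(d)→b](U)))) → 2

|E| = 2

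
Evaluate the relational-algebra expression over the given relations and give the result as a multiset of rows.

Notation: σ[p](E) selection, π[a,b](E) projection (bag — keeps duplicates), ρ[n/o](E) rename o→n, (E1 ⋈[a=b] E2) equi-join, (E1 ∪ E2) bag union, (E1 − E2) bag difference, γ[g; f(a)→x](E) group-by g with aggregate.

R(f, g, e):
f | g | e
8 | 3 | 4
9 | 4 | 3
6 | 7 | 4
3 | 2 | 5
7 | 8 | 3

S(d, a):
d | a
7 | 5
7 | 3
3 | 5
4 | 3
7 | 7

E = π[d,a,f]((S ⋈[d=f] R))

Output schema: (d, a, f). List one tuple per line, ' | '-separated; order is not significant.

Row counts bottom-up:
  S → 5
  R → 5
  (S ⋈[d=f] R) → 4
  π[d,a,f]((S ⋈[d=f] R)) → 4

== RESULT ==
d | a | f
3 | 5 | 3
7 | 3 | 7
7 | 5 | 7
7 | 7 | 7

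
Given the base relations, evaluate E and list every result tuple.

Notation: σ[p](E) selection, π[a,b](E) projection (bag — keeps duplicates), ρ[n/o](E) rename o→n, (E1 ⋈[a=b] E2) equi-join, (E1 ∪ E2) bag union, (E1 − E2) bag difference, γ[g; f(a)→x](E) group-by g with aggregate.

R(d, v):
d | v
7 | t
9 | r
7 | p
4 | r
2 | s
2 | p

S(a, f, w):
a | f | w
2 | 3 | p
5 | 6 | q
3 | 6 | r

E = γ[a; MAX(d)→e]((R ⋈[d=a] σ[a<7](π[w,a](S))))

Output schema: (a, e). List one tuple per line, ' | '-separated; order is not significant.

Per-node cardinality:
  R → 6
  S → 3
  π[w,a](S) → 3
  σ[a<7](π[w,a](S)) → 3
  (R ⋈[d=a] σ[a<7](π[w,a](S))) → 2
  γ[a; MAX(d)→e]((R ⋈[d=a] σ[a<7](π[w,a](S)))) → 1

== RESULT ==
a | e
2 | 2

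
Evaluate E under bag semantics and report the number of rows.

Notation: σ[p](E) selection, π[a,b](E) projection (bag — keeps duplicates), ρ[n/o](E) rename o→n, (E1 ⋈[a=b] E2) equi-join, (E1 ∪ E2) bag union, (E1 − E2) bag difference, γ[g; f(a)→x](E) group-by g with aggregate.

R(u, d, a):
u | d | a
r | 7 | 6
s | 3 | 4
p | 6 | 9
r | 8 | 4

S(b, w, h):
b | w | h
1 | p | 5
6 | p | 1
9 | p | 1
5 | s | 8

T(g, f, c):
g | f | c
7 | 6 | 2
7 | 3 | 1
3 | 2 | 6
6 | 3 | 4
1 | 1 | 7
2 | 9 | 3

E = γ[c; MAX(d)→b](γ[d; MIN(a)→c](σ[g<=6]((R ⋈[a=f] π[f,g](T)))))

Per-node cardinality:
  R → 4
  T → 6
  π[f,g](T) → 6
  (R ⋈[a=f] π[f,g](T)) → 2
  σ[g<=6]((R ⋈[a=f] π[f,g](T))) → 1
  γ[d; MIN(a)→c](σ[g<=6]((R ⋈[a=f] π[f,g](T)))) → 1
  γ[c; MAX(d)→b](γ[d; MIN(a)→c](σ[g<=6]((R ⋈[a=f] π[f,g](T))))) → 1

|E| = 1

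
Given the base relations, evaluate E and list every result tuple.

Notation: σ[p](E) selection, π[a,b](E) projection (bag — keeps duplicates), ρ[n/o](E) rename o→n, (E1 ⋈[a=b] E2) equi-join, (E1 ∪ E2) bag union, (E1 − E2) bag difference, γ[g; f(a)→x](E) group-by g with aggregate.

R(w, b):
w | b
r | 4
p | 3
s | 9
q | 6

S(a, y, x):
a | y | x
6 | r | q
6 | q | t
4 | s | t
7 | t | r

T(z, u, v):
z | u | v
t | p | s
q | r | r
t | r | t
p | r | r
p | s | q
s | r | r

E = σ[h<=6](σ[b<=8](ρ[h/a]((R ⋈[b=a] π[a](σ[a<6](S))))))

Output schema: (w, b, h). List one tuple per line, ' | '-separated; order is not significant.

Row counts bottom-up:
  R → 4
  S → 4
  σ[a<6](S) → 1
  π[a](σ[a<6](S)) → 1
  (R ⋈[b=a] π[a](σ[a<6](S))) → 1
  ρ[h/a]((R ⋈[b=a] π[a](σ[a<6](S)))) → 1
  σ[b<=8](ρ[h/a]((R ⋈[b=a] π[a](σ[a<6](S))))) → 1
  σ[h<=6](σ[b<=8](ρ[h/a]((R ⋈[b=a] π[a](σ[a<6](S)))))) → 1

== RESULT ==
w | b | h
r | 4 | 4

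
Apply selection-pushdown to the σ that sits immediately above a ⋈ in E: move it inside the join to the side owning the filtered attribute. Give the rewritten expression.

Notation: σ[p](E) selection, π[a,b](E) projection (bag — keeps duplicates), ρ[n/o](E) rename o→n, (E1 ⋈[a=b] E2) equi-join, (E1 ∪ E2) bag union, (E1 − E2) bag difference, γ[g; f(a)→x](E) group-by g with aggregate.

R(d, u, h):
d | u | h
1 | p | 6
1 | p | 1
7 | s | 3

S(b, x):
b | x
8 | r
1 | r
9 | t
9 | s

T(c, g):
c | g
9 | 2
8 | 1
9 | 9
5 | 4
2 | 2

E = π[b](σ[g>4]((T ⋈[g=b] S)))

σ filters on g, owned by the left side.
E' = π[b]((σ[g>4](T) ⋈[g=b] S))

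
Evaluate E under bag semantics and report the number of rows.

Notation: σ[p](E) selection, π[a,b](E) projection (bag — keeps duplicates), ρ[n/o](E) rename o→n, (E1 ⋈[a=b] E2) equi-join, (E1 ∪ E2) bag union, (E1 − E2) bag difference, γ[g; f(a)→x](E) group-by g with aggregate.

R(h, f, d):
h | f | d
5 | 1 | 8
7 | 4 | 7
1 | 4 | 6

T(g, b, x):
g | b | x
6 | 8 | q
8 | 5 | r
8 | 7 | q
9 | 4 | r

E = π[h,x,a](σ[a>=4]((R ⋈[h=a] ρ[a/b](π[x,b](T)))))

Per-node cardinality:
  R → 3
  T → 4
  π[x,b](T) → 4
  ρ[a/b](π[x,b](T)) → 4
  (R ⋈[h=a] ρ[a/b](π[x,b](T))) → 2
  σ[a>=4]((R ⋈[h=a] ρ[a/b](π[x,b](T)))) → 2
  π[h,x,a](σ[a>=4]((R ⋈[h=a] ρ[a/b](π[x,b](T))))) → 2

|E| = 2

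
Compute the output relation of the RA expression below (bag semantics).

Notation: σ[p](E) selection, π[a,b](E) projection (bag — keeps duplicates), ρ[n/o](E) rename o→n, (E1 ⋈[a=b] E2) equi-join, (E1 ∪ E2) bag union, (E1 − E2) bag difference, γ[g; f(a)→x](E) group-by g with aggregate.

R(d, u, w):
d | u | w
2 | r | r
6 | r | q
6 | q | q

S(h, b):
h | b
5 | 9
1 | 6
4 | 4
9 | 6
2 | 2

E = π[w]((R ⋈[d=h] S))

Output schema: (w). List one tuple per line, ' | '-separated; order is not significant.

Row counts bottom-up:
  R → 3
  S → 5
  (R ⋈[d=h] S) → 1
  π[w]((R ⋈[d=h] S)) → 1

== RESULT ==
w
r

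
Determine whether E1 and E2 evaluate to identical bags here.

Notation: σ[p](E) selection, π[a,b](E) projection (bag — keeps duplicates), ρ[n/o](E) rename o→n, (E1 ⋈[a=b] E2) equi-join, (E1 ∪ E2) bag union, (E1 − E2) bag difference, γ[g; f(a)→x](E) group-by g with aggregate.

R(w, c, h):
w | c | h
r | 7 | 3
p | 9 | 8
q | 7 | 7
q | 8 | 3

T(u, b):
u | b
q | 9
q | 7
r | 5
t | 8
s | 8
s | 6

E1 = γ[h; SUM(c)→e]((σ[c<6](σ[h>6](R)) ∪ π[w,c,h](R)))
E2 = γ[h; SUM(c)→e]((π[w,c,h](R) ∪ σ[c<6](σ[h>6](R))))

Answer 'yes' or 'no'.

E1 stepwise |·|:
  R → 4
  σ[h>6](R) → 2
  σ[c<6](σ[h>6](R)) → 0
  R → 4
  π[w,c,h](R) → 4
  (σ[c<6](σ[h>6](R)) ∪ π[w,c,h](R)) → 4
  γ[h; SUM(c)→e]((σ[c<6](σ[h>6](R)) ∪ π[w,c,h](R))) → 3
E2 stepwise |·|:
  R → 4
  π[w,c,h](R) → 4
  R → 4
  σ[h>6](R) → 2
  σ[c<6](σ[h>6](R)) → 0
  (π[w,c,h](R) ∪ σ[c<6](σ[h>6](R))) → 4
  γ[h; SUM(c)→e]((π[w,c,h](R) ∪ σ[c<6](σ[h>6](R)))) → 3

E1 and E2 produce the same multiset:
h | e
3 | 15
7 | 7
8 | 9

yes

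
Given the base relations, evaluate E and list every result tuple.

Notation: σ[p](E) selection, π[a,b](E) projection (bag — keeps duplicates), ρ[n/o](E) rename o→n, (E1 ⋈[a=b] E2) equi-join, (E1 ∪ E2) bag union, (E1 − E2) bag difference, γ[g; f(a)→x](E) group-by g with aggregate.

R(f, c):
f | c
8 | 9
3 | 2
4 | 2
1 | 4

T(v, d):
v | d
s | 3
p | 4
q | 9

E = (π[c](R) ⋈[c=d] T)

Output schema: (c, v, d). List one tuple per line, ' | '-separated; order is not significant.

Stepwise |·|:
  R → 4
  π[c](R) → 4
  T → 3
  (π[c](R) ⋈[c=d] T) → 2

== RESULT ==
c | v | d
4 | p | 4
9 | q | 9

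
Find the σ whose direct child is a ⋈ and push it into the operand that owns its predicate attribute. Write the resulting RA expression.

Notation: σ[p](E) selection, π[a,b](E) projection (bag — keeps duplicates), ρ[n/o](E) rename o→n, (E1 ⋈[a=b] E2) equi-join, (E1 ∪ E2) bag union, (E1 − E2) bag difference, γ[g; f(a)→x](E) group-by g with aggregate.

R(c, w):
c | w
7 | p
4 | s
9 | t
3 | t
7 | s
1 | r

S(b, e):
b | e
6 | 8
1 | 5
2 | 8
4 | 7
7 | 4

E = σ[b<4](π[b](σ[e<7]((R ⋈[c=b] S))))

σ filters on e, owned by the right side.
E' = σ[b<4](π[b]((R ⋈[c=b] σ[e<7](S))))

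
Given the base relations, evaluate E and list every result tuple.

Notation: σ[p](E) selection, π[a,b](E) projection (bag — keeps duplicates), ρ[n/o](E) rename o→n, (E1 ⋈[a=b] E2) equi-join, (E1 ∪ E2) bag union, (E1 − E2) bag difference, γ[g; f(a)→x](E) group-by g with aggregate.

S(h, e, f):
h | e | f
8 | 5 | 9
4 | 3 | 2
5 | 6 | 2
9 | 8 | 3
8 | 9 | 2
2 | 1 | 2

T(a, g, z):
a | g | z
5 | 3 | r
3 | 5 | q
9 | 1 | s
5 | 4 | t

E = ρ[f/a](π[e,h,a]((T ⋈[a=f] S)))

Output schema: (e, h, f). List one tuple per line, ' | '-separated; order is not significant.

Per-node cardinality:
  T → 4
  S → 6
  (T ⋈[a=f] S) → 2
  π[e,h,a]((T ⋈[a=f] S)) → 2
  ρ[f/a](π[e,h,a]((T ⋈[a=f] S))) → 2

== RESULT ==
e | h | f
5 | 8 | 9
8 | 9 | 3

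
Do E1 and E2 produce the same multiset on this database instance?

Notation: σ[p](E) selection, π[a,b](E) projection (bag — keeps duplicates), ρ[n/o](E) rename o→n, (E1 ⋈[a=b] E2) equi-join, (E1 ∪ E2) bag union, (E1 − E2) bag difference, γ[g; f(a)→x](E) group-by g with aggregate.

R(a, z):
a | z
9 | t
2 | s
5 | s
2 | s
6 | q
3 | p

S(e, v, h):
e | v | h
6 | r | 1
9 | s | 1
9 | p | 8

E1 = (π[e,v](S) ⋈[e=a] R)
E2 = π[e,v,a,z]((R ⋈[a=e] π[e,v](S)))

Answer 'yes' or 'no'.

E1 row counts bottom-up:
  S → 3
  π[e,v](S) → 3
  R → 6
  (π[e,v](S) ⋈[e=a] R) → 3
E2 row counts bottom-up:
  R → 6
  S → 3
  π[e,v](S) → 3
  (R ⋈[a=e] π[e,v](S)) → 3
  π[e,v,a,z]((R ⋈[a=e] π[e,v](S))) → 3

E1 and E2 produce the same multiset:
e | v | a | z
6 | r | 6 | q
9 | p | 9 | t
9 | s | 9 | t

yes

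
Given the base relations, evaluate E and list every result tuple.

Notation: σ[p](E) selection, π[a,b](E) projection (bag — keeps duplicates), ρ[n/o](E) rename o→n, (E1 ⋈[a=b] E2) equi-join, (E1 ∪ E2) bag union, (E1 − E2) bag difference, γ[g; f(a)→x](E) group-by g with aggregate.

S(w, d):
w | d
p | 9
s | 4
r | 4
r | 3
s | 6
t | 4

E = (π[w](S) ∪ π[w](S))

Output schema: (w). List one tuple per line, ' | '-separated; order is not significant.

Stepwise |·|:
  S → 6
  π[w](S) → 6
  S → 6
  π[w](S) → 6
  (π[w](S) ∪ π[w](S)) → 12

== RESULT ==
w
p
p
r
r
r
r
s
s
s
s
t
t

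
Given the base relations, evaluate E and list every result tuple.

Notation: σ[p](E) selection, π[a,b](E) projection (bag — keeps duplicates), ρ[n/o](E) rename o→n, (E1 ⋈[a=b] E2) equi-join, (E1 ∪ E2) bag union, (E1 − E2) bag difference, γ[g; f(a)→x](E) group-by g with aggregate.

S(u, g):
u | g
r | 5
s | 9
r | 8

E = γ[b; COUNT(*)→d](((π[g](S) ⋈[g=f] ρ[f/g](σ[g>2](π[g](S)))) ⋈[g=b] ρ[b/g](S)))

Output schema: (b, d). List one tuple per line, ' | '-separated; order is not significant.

Row counts bottom-up:
  S → 3
  π[g](S) → 3
  S → 3
  π[g](S) → 3
  σ[g>2](π[g](S)) → 3
  ρ[f/g](σ[g>2](π[g](S))) → 3
  (π[g](S) ⋈[g=f] ρ[f/g](σ[g>2](π[g](S)))) → 3
  S → 3
  ρ[b/g](S) → 3
  ((π[g](S) ⋈[g=f] ρ[f/g](σ[g>2](π[g](S)))) ⋈[g=b] ρ[b/g](S)) → 3
  γ[b; COUNT(*)→d](((π[g](S) ⋈[g=f] ρ[f/g](σ[g>2](π[g](S)))) ⋈[g=b] ρ[b/g](S))) → 3

== RESULT ==
b | d
5 | 1
8 | 1
9 | 1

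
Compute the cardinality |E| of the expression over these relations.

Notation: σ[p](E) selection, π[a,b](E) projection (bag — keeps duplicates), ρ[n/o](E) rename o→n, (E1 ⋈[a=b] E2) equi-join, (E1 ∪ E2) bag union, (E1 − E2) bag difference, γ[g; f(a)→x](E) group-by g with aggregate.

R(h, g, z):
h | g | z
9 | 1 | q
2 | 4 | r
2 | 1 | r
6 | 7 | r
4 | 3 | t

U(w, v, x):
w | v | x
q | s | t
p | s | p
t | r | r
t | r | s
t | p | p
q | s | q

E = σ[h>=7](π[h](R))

Per-node cardinality:
  R → 5
  π[h](R) → 5
  σ[h>=7](π[h](R)) → 1

|E| = 1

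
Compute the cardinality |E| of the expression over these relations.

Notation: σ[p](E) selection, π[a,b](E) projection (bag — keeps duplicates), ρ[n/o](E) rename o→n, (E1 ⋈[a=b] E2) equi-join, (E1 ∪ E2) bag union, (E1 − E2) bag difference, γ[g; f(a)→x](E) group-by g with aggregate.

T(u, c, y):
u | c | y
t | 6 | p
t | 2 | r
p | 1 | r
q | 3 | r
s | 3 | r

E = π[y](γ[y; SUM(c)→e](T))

Per-node cardinality:
  T → 5
  γ[y; SUM(c)→e](T) → 2
  π[y](γ[y; SUM(c)→e](T)) → 2

|E| = 2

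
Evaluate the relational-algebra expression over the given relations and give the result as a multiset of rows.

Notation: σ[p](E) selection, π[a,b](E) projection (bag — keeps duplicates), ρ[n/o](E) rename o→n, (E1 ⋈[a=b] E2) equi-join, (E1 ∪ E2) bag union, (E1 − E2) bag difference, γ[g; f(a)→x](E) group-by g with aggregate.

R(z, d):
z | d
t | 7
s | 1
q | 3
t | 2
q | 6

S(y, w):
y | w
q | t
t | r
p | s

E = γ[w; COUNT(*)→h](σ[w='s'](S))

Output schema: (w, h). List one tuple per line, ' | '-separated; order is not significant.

Stepwise |·|:
  S → 3
  σ[w='s'](S) → 1
  γ[w; COUNT(*)→h](σ[w='s'](S)) → 1

== RESULT ==
w | h
s | 1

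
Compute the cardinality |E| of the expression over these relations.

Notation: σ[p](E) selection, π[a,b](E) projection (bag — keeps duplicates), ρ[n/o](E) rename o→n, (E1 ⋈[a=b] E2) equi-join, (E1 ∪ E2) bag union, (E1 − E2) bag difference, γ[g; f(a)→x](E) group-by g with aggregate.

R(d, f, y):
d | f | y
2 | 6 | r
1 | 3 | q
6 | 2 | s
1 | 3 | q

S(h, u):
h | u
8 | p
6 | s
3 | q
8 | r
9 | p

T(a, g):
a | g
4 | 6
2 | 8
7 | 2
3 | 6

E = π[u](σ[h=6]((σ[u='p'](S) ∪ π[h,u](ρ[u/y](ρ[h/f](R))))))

Per-node cardinality:
  S → 5
  σ[u='p'](S) → 2
  R → 4
  ρ[h/f](R) → 4
  ρ[u/y](ρ[h/f](R)) → 4
  π[h,u](ρ[u/y](ρ[h/f](R))) → 4
  (σ[u='p'](S) ∪ π[h,u](ρ[u/y](ρ[h/f](R)))) → 6
  σ[h=6]((σ[u='p'](S) ∪ π[h,u](ρ[u/y](ρ[h/f](R))))) → 1
  π[u](σ[h=6]((σ[u='p'](S) ∪ π[h,u](ρ[u/y](ρ[h/f](R)))))) → 1

|E| = 1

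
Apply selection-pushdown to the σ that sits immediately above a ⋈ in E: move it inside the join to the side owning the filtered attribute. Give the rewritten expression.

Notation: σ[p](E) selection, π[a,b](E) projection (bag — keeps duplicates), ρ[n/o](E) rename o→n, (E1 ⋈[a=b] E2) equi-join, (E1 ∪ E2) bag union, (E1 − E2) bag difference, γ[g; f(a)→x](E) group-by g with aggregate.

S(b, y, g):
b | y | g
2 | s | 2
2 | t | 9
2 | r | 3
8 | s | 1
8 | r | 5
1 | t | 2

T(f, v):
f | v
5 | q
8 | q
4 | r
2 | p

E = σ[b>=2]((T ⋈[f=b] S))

σ filters on b, owned by the right side.
E' = (T ⋈[f=b] σ[b>=2](S))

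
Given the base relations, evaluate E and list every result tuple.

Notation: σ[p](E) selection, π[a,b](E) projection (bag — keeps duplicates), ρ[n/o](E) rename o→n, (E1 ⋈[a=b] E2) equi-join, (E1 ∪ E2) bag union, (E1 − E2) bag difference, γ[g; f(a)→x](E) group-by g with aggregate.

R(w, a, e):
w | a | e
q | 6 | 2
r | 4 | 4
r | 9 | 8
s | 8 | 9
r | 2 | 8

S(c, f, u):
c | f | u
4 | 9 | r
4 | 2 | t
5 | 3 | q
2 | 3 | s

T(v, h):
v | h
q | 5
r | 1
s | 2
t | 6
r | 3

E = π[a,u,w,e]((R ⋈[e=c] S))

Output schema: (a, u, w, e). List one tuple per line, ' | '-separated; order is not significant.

Stepwise |·|:
  R → 5
  S → 4
  (R ⋈[e=c] S) → 3
  π[a,u,w,e]((R ⋈[e=c] S)) → 3

== RESULT ==
a | u | w | e
4 | r | r | 4
4 | t | r | 4
6 | s | q | 2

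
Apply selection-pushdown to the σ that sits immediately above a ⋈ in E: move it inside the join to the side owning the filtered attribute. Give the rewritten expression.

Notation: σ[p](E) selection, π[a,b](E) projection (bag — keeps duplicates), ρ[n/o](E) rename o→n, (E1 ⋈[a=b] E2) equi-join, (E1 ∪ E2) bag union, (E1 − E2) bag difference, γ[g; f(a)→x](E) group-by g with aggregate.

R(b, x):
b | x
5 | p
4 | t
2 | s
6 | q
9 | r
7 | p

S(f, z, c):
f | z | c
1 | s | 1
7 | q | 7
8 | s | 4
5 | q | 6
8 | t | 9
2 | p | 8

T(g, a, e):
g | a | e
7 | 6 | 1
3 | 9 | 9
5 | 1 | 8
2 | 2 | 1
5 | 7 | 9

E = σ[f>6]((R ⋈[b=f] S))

σ filters on f, owned by the right side.
E' = (R ⋈[b=f] σ[f>6](S))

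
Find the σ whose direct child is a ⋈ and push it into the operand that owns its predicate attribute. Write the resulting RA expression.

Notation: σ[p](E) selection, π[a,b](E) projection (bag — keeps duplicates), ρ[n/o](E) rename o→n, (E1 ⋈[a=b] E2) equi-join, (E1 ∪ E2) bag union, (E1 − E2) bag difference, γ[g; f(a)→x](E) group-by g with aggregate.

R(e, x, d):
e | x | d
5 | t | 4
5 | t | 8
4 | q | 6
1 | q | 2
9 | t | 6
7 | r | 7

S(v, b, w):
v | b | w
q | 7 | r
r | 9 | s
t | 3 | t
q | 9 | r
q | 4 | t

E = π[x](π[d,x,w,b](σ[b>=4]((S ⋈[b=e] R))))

σ filters on b, owned by the left side.
E' = π[x](π[d,x,w,b]((σ[b>=4](S) ⋈[b=e] R)))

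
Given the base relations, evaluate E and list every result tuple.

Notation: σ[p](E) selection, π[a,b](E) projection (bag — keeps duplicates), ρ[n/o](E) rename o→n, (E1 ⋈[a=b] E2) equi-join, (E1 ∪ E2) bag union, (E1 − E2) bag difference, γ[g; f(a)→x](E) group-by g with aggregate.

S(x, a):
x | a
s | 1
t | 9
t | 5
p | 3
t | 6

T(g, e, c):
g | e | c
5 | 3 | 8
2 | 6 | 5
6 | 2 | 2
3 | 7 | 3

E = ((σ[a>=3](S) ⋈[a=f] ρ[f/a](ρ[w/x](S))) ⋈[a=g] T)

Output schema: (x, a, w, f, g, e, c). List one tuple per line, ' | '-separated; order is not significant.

Per-node cardinality:
  S → 5
  σ[a>=3](S) → 4
  S → 5
  ρ[w/x](S) → 5
  ρ[f/a](ρ[w/x](S)) → 5
  (σ[a>=3](S) ⋈[a=f] ρ[f/a](ρ[w/x](S))) → 4
  T → 4
  ((σ[a>=3](S) ⋈[a=f] ρ[f/a](ρ[w/x](S))) ⋈[a=g] T) → 3

== RESULT ==
x | a | w | f | g | e | c
p | 3 | p | 3 | 3 | 7 | 3
t | 5 | t | 5 | 5 | 3 | 8
t | 6 | t | 6 | 6 | 2 | 2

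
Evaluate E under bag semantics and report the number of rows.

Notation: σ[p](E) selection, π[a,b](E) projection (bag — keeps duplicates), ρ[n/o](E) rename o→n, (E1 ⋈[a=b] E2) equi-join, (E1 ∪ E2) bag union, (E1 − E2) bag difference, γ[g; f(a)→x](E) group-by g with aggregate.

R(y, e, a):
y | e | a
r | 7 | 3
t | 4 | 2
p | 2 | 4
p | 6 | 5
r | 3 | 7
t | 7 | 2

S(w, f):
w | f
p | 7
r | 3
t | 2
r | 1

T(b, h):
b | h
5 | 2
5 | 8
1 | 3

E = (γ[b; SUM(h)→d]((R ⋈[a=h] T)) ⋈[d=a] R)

Subexpression sizes:
  R → 6
  T → 3
  (R ⋈[a=h] T) → 3
  γ[b; SUM(h)→d]((R ⋈[a=h] T)) → 2
  R → 6
  (γ[b; SUM(h)→d]((R ⋈[a=h] T)) ⋈[d=a] R) → 2

|E| = 2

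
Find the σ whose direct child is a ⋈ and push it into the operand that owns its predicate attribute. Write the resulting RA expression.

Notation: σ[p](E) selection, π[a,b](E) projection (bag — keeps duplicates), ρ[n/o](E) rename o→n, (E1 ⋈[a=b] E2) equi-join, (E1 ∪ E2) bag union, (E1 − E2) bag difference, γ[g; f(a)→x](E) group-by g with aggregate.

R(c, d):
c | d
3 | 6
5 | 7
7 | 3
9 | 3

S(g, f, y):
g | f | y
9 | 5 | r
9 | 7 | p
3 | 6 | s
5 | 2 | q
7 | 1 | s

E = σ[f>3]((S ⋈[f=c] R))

σ filters on f, owned by the left side.
E' = (σ[f>3](S) ⋈[f=c] R)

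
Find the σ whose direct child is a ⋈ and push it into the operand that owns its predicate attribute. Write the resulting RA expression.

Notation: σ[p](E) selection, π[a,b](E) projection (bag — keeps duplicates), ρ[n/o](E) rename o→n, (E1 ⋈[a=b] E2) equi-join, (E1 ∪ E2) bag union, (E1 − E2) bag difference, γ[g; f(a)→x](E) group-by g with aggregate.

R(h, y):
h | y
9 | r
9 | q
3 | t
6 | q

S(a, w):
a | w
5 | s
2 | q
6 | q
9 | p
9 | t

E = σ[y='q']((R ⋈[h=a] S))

σ filters on y, owned by the left side.
E' = (σ[y='q'](R) ⋈[h=a] S)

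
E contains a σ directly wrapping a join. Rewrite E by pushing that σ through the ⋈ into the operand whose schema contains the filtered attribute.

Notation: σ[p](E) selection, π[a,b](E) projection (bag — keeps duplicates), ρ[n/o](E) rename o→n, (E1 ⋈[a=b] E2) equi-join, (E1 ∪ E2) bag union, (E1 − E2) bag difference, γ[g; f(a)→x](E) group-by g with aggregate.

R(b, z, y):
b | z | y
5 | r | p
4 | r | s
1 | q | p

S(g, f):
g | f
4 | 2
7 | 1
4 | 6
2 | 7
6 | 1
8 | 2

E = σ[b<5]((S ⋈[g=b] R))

σ filters on b, owned by the right side.
E' = (S ⋈[g=b] σ[b<5](R))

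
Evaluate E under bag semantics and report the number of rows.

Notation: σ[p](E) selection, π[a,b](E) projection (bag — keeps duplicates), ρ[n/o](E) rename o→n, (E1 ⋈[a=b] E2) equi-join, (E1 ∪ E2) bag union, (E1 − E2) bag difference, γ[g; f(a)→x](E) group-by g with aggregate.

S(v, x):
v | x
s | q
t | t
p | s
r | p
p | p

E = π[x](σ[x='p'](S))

Subexpression sizes:
  S → 5
  σ[x='p'](S) → 2
  π[x](σ[x='p'](S)) → 2

|E| = 2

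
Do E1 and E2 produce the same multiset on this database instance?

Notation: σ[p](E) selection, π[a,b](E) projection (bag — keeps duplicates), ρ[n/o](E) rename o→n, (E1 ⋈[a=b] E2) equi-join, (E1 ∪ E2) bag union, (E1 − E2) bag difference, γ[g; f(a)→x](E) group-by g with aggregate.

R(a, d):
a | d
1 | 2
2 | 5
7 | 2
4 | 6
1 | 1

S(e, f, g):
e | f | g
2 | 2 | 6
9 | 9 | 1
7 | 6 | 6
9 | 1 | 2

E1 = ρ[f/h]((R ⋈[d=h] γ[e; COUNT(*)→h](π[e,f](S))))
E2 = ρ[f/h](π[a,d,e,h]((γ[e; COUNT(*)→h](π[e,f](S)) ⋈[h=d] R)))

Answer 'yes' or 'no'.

E1 stepwise |·|:
  R → 5
  S → 4
  π[e,f](S) → 4
  γ[e; COUNT(*)→h](π[e,f](S)) → 3
  (R ⋈[d=h] γ[e; COUNT(*)→h](π[e,f](S))) → 4
  ρ[f/h]((R ⋈[d=h] γ[e; COUNT(*)→h](π[e,f](S)))) → 4
E2 stepwise |·|:
  S → 4
  π[e,f](S) → 4
  γ[e; COUNT(*)→h](π[e,f](S)) → 3
  R → 5
  (γ[e; COUNT(*)→h](π[e,f](S)) ⋈[h=d] R) → 4
  π[a,d,e,h]((γ[e; COUNT(*)→h](π[e,f](S)) ⋈[h=d] R)) → 4
  ρ[f/h](π[a,d,e,h]((γ[e; COUNT(*)→h](π[e,f](S)) ⋈[h=d] R))) → 4

E1 and E2 produce the same multiset:
a | d | e | f
1 | 1 | 2 | 1
1 | 1 | 7 | 1
1 | 2 | 9 | 2
7 | 2 | 9 | 2

yes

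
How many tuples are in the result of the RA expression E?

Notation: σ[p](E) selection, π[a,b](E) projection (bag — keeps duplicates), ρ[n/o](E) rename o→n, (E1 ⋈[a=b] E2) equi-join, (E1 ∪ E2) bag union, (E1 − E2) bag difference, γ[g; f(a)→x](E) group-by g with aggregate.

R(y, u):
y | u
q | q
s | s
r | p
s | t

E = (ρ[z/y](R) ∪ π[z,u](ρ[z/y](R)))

Row counts bottom-up:
  R → 4
  ρ[z/y](R) → 4
  R → 4
  ρ[z/y](R) → 4
  π[z,u](ρ[z/y](R)) → 4
  (ρ[z/y](R) ∪ π[z,u](ρ[z/y](R))) → 8

|E| = 8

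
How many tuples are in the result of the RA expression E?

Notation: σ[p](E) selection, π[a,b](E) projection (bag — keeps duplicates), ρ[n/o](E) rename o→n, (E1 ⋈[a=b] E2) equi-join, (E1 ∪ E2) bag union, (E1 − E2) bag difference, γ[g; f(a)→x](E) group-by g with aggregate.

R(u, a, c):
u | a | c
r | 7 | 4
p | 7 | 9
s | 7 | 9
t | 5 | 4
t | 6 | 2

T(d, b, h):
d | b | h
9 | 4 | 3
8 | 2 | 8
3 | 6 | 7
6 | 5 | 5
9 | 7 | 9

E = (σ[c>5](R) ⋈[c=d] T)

Row counts bottom-up:
  R → 5
  σ[c>5](R) → 2
  T → 5
  (σ[c>5](R) ⋈[c=d] T) → 4

|E| = 4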